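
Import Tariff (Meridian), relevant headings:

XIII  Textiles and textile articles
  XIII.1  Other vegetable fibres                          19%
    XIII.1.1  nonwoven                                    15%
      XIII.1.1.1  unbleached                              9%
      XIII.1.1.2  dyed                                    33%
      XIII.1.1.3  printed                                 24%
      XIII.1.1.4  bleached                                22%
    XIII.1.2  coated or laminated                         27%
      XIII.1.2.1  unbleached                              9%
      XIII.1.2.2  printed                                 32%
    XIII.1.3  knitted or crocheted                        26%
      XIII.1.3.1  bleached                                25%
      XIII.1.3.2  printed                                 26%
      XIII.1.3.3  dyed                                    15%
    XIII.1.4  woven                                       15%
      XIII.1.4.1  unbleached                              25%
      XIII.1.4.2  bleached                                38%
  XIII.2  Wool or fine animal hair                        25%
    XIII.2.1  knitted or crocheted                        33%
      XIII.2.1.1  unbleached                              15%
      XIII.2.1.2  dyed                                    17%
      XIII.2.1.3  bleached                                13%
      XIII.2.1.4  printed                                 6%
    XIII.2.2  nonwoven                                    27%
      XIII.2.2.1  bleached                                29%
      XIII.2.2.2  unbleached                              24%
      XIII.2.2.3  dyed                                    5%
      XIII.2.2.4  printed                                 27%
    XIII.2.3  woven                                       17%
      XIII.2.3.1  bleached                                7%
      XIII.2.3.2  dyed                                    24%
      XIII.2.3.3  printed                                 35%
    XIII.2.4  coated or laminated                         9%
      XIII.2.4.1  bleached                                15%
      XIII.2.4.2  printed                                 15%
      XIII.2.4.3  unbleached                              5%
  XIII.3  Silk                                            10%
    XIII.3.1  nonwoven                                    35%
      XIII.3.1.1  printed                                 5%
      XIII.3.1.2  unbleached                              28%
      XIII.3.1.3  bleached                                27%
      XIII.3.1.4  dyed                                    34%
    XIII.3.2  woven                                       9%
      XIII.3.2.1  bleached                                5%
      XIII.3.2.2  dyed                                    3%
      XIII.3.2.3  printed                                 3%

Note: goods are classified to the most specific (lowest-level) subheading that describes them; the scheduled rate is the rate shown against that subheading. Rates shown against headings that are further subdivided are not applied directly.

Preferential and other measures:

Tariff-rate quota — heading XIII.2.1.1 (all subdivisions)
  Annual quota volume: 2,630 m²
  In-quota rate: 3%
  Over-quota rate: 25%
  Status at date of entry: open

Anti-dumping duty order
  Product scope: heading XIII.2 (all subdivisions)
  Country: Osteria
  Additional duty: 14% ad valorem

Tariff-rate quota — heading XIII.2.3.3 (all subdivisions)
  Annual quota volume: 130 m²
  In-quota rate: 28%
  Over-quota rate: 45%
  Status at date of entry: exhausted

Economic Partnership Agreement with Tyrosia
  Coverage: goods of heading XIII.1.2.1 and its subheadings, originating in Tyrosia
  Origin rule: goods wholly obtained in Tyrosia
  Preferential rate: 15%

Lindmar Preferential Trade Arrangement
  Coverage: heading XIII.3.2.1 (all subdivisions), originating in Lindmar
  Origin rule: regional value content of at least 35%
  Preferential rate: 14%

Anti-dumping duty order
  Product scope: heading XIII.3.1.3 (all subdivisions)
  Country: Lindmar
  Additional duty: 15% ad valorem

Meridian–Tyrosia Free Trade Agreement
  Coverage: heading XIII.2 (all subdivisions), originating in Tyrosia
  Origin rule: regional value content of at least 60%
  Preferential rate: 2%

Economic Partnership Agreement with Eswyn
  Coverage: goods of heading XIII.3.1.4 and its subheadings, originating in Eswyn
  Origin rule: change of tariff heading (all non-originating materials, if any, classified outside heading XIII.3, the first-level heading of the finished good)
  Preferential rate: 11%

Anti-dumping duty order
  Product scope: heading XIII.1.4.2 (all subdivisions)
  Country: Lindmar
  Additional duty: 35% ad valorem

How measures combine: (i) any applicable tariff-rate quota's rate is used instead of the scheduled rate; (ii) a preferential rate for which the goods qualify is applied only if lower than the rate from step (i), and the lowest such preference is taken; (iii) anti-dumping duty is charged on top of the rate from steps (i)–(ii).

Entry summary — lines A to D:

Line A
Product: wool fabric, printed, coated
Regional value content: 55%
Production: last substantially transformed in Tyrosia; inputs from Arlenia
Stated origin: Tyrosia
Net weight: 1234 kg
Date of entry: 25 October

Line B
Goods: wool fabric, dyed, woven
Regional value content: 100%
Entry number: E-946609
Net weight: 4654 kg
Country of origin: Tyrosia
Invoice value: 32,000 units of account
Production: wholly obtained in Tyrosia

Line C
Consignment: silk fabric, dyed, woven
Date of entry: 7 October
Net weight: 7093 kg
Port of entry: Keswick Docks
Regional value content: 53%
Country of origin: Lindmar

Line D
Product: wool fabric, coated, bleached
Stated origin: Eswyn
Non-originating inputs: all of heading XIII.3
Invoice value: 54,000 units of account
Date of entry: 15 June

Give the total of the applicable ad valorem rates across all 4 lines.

35%

Line A: wool → XIII.2; coated → XIII.2.4; printed → XIII.2.4.2. Scheduled 15%. Tyrosia agreement on XIII.1.2.1: XIII.2.4.2 not covered; Tyrosia agreement on XIII.2: RVC < 60%. → 15%.
Line B: wool → XIII.2; woven → XIII.2.3; dyed → XIII.2.3.2. Scheduled 24%. Tyrosia agreement on XIII.1.2.1: XIII.2.3.2 not covered; Tyrosia agreement on XIII.2: RVC ≥ 60% → 2% available; preferential 2%. → 2%.
Line C: silk → XIII.3; woven → XIII.3.2; dyed → XIII.3.2.2. Scheduled 3%. Lindmar agreement on XIII.3.2.1: XIII.3.2.2 not covered. → 3%.
Line D: wool → XIII.2; coated → XIII.2.4; bleached → XIII.2.4.1. Scheduled 15%. Eswyn agreement on XIII.3.1.4: XIII.2.4.1 not covered. → 15%.
Sum: 15% + 2% + 3% + 15% = 35%.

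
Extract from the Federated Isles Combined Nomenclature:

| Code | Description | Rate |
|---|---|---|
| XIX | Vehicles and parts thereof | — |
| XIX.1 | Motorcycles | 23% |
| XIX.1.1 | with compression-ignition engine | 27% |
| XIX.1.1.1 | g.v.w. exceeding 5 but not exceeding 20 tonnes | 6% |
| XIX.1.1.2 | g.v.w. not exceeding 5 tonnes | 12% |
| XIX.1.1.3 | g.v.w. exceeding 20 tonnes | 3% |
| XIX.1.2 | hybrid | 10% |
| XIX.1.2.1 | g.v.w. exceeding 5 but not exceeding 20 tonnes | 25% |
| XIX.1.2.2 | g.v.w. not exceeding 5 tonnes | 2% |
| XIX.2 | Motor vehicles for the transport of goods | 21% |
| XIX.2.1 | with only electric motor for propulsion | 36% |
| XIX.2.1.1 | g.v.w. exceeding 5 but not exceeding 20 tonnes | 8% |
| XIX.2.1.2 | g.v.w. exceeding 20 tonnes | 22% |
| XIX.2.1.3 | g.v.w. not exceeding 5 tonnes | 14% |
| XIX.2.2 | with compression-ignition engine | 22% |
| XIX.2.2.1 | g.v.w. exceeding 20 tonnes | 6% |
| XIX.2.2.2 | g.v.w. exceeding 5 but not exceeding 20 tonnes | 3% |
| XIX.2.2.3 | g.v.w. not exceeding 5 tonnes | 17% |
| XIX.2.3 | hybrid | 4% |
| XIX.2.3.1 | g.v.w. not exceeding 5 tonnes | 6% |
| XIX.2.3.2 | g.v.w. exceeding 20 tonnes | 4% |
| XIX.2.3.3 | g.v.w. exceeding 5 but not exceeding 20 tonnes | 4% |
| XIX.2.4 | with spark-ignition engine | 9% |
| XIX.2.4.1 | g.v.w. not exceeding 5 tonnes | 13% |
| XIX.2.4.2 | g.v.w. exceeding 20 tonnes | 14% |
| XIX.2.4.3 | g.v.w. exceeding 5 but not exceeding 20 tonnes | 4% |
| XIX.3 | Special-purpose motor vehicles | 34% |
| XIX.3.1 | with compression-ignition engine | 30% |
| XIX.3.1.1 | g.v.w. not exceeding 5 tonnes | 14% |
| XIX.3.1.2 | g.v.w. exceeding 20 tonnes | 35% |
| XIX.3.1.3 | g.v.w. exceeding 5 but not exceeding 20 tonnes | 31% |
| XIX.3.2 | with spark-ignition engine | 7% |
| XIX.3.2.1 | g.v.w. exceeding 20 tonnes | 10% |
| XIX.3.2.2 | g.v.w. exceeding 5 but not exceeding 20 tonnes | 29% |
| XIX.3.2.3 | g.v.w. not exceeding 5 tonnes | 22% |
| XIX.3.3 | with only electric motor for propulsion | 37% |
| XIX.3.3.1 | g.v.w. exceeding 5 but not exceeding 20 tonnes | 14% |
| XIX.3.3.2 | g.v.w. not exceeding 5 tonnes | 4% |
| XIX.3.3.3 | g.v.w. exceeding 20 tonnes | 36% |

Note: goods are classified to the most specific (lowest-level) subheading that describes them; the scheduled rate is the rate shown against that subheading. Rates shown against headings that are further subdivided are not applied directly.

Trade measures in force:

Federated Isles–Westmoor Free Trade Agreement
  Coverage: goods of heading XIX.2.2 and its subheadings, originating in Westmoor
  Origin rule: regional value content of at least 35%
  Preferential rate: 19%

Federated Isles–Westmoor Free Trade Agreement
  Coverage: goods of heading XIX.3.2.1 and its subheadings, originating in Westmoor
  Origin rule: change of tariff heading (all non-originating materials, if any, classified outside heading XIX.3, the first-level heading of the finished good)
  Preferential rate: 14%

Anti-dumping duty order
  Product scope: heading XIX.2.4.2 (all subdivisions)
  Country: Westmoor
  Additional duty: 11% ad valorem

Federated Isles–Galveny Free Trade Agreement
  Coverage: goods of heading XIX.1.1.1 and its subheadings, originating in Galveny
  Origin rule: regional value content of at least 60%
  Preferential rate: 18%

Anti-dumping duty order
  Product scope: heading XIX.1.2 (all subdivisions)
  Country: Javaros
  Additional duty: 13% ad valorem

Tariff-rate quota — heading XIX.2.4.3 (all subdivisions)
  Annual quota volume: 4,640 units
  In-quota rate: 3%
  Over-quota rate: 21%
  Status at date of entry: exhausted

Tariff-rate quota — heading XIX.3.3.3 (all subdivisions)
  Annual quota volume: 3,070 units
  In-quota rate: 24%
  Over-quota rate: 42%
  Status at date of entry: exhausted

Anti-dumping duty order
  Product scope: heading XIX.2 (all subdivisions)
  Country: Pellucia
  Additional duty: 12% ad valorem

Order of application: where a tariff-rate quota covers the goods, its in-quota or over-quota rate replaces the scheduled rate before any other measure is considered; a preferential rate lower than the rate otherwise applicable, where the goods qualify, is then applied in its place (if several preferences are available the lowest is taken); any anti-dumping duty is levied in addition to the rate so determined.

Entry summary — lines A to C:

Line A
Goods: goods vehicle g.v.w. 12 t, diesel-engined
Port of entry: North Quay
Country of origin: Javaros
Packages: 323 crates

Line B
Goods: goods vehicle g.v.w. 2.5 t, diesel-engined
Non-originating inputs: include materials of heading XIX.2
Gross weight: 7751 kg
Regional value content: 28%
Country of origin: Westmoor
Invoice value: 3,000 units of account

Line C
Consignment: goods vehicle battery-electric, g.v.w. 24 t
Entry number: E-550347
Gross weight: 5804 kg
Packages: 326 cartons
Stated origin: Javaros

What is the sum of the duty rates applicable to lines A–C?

42%

Line A: goods vehicle → XIX.2; diesel-engined → XIX.2.2; g.v.w. 12 t → XIX.2.2.2. Scheduled 3%. No special measure applies. → 3%.
Line B: goods vehicle → XIX.2; diesel-engined → XIX.2.2; g.v.w. 2.5 t → XIX.2.2.3. Scheduled 17%. Westmoor agreement on XIX.2.2: RVC < 35%; Westmoor agreement on XIX.3.2.1: XIX.2.2.3 not covered. → 17%.
Line C: goods vehicle → XIX.2; battery-electric → XIX.2.1; g.v.w. 24 t → XIX.2.1.2. Scheduled 22%. No special measure applies. → 22%.
Sum: 3% + 17% + 22% = 42%.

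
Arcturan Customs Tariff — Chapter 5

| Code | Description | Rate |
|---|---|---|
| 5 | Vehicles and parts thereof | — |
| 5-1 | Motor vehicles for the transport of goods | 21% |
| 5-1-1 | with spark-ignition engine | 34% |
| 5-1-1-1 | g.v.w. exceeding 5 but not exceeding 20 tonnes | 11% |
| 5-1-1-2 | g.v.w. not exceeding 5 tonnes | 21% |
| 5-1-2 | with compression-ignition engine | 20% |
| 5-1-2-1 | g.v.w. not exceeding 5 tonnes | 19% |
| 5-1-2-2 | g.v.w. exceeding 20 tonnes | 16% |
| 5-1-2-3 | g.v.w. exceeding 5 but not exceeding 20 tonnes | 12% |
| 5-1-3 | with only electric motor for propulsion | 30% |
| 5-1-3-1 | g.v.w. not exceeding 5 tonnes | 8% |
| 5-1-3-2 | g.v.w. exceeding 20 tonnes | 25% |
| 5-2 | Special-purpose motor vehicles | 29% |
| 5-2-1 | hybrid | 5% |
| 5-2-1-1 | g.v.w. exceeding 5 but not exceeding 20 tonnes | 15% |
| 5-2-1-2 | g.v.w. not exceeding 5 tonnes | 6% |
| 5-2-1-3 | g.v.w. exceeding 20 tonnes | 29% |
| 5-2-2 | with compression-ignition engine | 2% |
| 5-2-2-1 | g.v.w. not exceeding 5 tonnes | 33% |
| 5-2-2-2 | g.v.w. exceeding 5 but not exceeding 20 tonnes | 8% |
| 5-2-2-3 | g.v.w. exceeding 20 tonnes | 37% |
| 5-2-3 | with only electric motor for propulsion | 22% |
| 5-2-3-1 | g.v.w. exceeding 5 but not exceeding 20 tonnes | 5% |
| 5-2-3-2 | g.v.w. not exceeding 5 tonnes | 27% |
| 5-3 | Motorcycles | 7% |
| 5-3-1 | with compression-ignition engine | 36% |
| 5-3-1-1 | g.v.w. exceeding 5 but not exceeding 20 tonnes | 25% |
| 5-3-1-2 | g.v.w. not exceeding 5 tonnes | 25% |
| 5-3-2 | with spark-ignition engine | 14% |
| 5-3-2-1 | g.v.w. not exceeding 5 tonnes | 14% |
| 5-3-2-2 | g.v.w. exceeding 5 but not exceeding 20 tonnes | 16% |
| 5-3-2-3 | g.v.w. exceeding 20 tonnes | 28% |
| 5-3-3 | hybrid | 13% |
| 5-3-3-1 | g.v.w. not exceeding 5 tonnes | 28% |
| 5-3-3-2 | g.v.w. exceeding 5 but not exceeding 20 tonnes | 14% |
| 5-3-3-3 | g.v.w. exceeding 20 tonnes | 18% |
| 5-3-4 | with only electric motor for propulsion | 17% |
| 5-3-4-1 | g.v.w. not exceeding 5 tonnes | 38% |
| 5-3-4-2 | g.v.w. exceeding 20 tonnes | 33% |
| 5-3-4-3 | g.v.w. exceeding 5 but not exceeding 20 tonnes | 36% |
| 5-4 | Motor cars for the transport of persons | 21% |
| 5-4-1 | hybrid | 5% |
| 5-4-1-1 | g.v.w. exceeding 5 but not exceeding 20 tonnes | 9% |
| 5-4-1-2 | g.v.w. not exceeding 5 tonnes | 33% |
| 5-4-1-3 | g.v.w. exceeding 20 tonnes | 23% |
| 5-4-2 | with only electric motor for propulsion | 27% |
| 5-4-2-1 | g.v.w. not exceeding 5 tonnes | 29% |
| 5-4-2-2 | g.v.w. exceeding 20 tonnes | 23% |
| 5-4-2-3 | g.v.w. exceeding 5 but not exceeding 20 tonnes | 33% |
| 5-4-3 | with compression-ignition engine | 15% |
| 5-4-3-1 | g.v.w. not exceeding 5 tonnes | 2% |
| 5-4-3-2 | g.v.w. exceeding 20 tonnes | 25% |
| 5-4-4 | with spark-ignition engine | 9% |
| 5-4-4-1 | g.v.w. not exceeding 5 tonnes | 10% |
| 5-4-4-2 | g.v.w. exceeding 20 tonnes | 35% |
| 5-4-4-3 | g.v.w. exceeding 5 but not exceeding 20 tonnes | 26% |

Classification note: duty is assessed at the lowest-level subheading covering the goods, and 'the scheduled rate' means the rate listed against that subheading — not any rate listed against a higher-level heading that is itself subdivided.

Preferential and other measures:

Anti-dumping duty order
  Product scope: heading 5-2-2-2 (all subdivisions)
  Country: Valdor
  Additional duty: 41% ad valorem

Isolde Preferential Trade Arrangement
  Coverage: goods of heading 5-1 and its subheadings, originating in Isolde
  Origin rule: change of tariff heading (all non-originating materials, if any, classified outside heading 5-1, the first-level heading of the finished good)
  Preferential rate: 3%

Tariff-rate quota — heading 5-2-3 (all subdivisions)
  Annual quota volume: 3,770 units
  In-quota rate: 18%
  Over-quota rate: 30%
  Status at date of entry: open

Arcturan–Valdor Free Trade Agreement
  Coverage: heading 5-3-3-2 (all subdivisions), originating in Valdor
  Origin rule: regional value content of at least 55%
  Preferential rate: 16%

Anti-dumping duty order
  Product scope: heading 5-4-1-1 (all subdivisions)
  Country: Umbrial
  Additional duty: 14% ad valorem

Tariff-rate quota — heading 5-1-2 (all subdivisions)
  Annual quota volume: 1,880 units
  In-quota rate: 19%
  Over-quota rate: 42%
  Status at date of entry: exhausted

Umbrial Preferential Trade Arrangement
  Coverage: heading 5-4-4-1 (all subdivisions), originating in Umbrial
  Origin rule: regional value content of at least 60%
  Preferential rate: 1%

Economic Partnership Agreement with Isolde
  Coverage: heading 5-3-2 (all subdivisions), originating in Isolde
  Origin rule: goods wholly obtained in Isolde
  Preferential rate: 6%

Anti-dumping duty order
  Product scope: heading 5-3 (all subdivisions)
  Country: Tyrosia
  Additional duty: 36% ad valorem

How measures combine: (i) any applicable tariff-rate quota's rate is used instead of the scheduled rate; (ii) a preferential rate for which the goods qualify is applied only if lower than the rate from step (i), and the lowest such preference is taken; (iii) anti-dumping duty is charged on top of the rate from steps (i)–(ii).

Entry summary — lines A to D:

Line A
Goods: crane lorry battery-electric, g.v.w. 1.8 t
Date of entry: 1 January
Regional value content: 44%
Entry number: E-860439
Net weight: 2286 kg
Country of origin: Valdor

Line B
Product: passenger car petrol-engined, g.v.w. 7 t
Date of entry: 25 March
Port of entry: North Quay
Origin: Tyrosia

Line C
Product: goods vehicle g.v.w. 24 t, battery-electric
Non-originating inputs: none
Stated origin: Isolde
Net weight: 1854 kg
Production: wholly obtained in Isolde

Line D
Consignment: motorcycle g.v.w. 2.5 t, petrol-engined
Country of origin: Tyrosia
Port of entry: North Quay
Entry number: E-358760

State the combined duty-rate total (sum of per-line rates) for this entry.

Line A: crane lorry → 5-2; battery-electric → 5-2-3; g.v.w. 1.8 t → 5-2-3-2. Scheduled 27%. quota on 5-2-3 open → in-quota 18%; Valdor agreement on 5-3-3-2: 5-2-3-2 not covered. → 18%.
Line B: passenger car → 5-4; petrol-engined → 5-4-4; g.v.w. 7 t → 5-4-4-3. Scheduled 26%. No special measure applies. → 26%.
Line C: goods vehicle → 5-1; battery-electric → 5-1-3; g.v.w. 24 t → 5-1-3-2. Scheduled 25%. Isolde agreement on 5-1: CTH met → 3% available; Isolde agreement on 5-3-2: 5-1-3-2 not covered; preferential 3%. → 3%.
Line D: motorcycle → 5-3; petrol-engined → 5-3-2; g.v.w. 2.5 t → 5-3-2-1. Scheduled 14%. anti-dumping (Tyrosia, 5-3): +36%; total 14% + 36% = 50%. → 50%.
Sum: 18% + 26% + 3% + 50% = 97%.

97%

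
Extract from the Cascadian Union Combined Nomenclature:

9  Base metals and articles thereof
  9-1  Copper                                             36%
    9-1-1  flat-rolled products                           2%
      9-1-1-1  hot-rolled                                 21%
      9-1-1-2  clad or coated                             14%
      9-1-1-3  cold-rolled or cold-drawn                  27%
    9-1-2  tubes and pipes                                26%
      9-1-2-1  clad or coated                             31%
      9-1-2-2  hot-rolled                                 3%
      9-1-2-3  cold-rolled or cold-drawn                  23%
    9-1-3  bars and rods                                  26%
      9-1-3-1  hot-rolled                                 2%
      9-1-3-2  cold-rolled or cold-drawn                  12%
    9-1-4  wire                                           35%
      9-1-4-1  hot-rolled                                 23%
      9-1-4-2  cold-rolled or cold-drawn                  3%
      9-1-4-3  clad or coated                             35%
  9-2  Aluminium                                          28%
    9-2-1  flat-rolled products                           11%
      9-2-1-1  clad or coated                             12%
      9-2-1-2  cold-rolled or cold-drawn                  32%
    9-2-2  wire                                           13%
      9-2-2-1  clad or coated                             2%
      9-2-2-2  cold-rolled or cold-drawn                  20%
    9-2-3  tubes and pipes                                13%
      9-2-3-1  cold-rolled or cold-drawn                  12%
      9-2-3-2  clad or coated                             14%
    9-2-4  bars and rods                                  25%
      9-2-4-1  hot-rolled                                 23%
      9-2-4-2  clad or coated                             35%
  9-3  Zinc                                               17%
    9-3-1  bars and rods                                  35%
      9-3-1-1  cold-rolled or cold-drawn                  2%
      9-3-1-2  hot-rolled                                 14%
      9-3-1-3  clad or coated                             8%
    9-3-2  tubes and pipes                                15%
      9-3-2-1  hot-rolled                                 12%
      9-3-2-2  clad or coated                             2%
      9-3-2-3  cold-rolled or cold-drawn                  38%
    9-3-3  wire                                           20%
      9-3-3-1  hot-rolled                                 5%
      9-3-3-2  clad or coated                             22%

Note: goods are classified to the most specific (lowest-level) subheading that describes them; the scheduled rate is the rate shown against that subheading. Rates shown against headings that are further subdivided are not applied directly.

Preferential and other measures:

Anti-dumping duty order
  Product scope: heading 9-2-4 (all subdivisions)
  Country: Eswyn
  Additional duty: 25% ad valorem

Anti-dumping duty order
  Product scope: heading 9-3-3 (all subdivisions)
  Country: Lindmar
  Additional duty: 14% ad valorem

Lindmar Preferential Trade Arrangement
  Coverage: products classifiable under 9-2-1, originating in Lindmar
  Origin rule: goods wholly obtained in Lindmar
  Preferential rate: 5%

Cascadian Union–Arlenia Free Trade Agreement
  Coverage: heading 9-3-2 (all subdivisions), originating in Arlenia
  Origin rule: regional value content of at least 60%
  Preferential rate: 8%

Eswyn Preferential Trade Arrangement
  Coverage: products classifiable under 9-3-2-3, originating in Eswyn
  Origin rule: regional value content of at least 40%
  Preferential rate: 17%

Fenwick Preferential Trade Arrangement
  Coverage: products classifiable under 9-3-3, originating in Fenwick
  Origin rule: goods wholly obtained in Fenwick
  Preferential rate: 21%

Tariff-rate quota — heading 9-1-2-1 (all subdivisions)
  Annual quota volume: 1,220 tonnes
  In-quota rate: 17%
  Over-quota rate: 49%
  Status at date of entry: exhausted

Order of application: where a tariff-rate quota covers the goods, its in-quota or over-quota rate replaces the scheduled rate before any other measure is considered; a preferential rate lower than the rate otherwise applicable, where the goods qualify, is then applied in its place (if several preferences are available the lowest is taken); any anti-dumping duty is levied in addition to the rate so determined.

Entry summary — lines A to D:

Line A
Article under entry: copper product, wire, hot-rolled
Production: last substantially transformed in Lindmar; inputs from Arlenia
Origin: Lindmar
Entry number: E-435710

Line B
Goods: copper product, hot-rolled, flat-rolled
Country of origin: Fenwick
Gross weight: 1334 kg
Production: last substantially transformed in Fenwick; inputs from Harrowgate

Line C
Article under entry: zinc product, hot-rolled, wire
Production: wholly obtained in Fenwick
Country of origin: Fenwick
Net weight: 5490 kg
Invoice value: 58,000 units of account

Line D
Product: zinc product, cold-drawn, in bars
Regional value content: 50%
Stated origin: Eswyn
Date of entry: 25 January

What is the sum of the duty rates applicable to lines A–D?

51%

Line A: copper → 9-1; wire → 9-1-4; hot-rolled → 9-1-4-1. Scheduled 23%. Lindmar agreement on 9-2-1: 9-1-4-1 not covered. → 23%.
Line B: copper → 9-1; flat-rolled → 9-1-1; hot-rolled → 9-1-1-1. Scheduled 21%. Fenwick agreement on 9-3-3: 9-1-1-1 not covered. → 21%.
Line C: zinc → 9-3; wire → 9-3-3; hot-rolled → 9-3-3-1. Scheduled 5%. Fenwick agreement on 9-3-3: wholly obtained → 21% available; preference 21% not lower than 5% → no reduction. → 5%.
Line D: zinc → 9-3; in bars → 9-3-1; cold-drawn → 9-3-1-1. Scheduled 2%. Eswyn agreement on 9-3-2-3: 9-3-1-1 not covered. → 2%.
Sum: 23% + 21% + 5% + 2% = 51%.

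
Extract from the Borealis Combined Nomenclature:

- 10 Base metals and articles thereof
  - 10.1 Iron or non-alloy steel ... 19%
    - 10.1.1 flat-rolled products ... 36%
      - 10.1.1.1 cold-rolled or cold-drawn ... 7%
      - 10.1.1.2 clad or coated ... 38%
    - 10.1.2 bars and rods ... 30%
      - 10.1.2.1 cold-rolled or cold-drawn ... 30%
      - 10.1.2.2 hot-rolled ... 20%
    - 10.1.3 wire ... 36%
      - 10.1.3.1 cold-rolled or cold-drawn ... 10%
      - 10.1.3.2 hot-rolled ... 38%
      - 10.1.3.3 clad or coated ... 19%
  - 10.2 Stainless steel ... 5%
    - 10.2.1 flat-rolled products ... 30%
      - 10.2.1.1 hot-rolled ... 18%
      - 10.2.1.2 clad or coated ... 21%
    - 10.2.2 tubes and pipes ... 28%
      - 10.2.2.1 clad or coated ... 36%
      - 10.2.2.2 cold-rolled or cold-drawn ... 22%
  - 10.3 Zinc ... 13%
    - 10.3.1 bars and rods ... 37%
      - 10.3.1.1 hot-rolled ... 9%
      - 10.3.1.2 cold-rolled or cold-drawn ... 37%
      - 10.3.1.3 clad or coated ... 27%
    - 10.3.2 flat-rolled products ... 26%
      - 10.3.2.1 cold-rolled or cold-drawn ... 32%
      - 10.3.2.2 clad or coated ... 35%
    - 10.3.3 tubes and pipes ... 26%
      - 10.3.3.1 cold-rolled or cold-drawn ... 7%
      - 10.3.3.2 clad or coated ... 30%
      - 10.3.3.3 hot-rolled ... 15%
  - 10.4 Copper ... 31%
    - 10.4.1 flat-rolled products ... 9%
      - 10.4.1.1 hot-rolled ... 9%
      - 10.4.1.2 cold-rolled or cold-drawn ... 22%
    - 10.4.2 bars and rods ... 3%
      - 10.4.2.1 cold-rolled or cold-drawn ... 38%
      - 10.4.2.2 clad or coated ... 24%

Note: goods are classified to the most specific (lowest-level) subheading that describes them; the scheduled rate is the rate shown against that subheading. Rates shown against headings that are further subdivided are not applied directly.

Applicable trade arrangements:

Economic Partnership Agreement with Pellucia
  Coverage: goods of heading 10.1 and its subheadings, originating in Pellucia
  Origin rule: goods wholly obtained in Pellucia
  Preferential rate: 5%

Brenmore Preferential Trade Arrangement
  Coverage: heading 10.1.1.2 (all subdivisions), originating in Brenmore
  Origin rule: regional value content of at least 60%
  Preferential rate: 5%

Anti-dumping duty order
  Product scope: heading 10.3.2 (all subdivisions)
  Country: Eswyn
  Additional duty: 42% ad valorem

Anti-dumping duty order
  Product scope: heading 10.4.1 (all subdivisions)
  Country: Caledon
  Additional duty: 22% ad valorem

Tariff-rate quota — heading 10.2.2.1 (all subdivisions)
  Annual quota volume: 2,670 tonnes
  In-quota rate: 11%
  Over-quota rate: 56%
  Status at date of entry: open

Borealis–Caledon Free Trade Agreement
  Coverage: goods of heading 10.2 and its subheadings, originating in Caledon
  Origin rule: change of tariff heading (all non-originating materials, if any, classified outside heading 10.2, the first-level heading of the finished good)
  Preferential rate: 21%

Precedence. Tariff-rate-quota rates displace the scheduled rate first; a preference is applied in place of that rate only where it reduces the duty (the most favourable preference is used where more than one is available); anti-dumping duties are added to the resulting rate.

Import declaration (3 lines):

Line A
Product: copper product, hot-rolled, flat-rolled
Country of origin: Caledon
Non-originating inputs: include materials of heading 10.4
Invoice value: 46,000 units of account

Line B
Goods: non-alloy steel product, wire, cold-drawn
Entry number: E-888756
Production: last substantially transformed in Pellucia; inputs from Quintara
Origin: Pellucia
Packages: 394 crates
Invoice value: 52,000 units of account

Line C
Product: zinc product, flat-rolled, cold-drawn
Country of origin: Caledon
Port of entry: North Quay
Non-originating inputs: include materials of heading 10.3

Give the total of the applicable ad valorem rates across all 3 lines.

73%

Line A: copper → 10.4; flat-rolled → 10.4.1; hot-rolled → 10.4.1.1. Scheduled 9%. Caledon agreement on 10.2: 10.4.1.1 not covered; anti-dumping (Caledon, 10.4.1): +22%; total 9% + 22% = 31%. → 31%.
Line B: non-alloy steel → 10.1; wire → 10.1.3; cold-drawn → 10.1.3.1. Scheduled 10%. Pellucia agreement on 10.1: not wholly obtained. → 10%.
Line C: zinc → 10.3; flat-rolled → 10.3.2; cold-drawn → 10.3.2.1. Scheduled 32%. Caledon agreement on 10.2: 10.3.2.1 not covered. → 32%.
Sum: 31% + 10% + 32% = 73%.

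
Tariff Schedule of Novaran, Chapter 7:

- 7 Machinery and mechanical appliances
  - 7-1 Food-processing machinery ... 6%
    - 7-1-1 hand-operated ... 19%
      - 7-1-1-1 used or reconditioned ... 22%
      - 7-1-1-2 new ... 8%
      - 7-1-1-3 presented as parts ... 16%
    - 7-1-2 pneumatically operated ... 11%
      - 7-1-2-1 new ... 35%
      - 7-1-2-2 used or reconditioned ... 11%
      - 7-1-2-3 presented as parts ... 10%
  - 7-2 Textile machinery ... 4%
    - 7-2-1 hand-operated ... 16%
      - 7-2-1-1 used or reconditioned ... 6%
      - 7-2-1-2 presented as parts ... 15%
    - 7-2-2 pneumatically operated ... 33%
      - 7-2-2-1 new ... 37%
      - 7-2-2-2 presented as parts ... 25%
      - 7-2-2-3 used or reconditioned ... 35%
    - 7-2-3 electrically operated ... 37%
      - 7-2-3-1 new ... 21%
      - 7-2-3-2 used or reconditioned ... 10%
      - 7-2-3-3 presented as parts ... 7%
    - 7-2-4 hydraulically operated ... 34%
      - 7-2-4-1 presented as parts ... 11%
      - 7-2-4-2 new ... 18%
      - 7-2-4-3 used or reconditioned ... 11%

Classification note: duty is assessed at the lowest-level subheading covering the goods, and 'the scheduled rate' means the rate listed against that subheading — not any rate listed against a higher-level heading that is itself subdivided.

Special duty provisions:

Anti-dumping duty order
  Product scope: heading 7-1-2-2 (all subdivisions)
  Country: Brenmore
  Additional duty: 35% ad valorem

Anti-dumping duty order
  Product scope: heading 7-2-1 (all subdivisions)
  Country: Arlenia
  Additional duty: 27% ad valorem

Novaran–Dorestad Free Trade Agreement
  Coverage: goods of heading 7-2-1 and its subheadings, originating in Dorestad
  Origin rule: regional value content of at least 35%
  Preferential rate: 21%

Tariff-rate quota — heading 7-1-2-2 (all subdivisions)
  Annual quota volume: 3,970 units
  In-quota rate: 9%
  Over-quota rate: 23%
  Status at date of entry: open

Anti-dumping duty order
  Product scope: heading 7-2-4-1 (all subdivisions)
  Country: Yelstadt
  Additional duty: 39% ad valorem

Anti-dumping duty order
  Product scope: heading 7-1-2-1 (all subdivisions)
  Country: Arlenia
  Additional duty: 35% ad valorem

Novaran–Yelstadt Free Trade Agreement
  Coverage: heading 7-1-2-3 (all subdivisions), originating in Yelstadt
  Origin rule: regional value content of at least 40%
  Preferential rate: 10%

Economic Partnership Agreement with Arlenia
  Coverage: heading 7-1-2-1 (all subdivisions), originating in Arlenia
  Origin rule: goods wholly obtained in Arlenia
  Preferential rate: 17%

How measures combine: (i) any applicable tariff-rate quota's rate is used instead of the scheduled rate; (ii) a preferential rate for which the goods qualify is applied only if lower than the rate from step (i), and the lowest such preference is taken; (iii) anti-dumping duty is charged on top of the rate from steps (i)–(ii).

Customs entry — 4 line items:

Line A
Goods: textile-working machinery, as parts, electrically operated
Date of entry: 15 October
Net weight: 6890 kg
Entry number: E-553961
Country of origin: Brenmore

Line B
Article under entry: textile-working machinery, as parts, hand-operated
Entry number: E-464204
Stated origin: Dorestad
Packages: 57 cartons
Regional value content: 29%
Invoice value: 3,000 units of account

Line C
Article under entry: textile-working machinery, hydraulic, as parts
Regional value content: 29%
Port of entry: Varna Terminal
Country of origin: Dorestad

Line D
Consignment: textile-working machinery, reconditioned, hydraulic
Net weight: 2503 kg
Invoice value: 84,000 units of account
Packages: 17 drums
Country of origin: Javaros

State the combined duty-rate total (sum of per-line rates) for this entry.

Line A: textile-working → 7-2; electrically operated → 7-2-3; as parts → 7-2-3-3. Scheduled 7%. No special measure applies. → 7%.
Line B: textile-working → 7-2; hand-operated → 7-2-1; as parts → 7-2-1-2. Scheduled 15%. Dorestad agreement on 7-2-1: RVC < 35%. → 15%.
Line C: textile-working → 7-2; hydraulic → 7-2-4; as parts → 7-2-4-1. Scheduled 11%. Dorestad agreement on 7-2-1: 7-2-4-1 not covered. → 11%.
Line D: textile-working → 7-2; hydraulic → 7-2-4; reconditioned → 7-2-4-3. Scheduled 11%. No special measure applies. → 11%.
Sum: 7% + 15% + 11% + 11% = 44%.

44%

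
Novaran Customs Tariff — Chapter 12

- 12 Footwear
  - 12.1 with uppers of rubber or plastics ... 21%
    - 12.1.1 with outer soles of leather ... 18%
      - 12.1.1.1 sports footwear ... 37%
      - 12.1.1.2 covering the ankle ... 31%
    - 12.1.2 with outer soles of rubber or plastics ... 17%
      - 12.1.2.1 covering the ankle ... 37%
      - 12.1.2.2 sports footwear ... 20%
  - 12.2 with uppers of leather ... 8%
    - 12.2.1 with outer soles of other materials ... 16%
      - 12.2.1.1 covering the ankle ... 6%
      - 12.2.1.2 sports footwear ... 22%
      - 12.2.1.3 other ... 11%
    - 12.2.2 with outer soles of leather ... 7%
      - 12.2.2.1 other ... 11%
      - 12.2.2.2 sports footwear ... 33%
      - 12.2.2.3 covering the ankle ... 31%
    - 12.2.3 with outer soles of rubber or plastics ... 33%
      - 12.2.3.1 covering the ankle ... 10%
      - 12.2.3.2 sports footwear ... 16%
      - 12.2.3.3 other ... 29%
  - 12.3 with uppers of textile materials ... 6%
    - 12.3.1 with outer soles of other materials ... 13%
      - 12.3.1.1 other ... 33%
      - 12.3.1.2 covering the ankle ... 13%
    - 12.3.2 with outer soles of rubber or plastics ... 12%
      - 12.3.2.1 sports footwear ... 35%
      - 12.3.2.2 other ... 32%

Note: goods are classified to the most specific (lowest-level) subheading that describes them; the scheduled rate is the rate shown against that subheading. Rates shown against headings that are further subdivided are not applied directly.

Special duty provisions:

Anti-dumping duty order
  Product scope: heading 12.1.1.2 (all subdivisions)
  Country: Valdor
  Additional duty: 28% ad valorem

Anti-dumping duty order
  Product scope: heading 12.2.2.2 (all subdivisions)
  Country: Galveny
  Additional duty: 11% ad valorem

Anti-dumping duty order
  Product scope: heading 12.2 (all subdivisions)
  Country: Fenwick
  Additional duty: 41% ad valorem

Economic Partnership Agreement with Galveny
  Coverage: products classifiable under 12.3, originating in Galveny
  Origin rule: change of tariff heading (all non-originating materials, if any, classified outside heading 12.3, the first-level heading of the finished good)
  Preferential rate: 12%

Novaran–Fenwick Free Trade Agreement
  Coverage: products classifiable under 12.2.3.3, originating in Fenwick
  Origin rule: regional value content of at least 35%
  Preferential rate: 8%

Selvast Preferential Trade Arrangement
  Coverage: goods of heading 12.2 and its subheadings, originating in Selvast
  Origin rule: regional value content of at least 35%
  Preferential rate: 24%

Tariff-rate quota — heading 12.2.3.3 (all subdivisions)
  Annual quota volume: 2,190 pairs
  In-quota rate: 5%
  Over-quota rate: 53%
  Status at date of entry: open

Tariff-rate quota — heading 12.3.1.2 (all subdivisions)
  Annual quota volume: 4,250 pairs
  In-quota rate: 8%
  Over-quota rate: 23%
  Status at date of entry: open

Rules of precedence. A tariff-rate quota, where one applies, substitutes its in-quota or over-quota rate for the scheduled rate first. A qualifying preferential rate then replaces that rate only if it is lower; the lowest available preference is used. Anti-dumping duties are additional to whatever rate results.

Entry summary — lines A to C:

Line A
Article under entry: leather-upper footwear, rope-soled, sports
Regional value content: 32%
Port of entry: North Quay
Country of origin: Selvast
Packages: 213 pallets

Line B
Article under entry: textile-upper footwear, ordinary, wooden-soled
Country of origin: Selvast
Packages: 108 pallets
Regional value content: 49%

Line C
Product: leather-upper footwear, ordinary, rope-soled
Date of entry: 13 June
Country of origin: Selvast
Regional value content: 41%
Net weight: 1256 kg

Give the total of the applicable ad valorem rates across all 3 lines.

Line A: leather-upper → 12.2; rope-soled → 12.2.1; sports → 12.2.1.2. Scheduled 22%. Selvast agreement on 12.2: RVC < 35%. → 22%.
Line B: textile-upper → 12.3; wooden-soled → 12.3.1; ordinary → 12.3.1.1. Scheduled 33%. Selvast agreement on 12.2: 12.3.1.1 not covered. → 33%.
Line C: leather-upper → 12.2; rope-soled → 12.2.1; ordinary → 12.2.1.3. Scheduled 11%. Selvast agreement on 12.2: RVC ≥ 35% → 24% available; preference 24% not lower than 11% → no reduction. → 11%.
Sum: 22% + 33% + 11% = 66%.

66%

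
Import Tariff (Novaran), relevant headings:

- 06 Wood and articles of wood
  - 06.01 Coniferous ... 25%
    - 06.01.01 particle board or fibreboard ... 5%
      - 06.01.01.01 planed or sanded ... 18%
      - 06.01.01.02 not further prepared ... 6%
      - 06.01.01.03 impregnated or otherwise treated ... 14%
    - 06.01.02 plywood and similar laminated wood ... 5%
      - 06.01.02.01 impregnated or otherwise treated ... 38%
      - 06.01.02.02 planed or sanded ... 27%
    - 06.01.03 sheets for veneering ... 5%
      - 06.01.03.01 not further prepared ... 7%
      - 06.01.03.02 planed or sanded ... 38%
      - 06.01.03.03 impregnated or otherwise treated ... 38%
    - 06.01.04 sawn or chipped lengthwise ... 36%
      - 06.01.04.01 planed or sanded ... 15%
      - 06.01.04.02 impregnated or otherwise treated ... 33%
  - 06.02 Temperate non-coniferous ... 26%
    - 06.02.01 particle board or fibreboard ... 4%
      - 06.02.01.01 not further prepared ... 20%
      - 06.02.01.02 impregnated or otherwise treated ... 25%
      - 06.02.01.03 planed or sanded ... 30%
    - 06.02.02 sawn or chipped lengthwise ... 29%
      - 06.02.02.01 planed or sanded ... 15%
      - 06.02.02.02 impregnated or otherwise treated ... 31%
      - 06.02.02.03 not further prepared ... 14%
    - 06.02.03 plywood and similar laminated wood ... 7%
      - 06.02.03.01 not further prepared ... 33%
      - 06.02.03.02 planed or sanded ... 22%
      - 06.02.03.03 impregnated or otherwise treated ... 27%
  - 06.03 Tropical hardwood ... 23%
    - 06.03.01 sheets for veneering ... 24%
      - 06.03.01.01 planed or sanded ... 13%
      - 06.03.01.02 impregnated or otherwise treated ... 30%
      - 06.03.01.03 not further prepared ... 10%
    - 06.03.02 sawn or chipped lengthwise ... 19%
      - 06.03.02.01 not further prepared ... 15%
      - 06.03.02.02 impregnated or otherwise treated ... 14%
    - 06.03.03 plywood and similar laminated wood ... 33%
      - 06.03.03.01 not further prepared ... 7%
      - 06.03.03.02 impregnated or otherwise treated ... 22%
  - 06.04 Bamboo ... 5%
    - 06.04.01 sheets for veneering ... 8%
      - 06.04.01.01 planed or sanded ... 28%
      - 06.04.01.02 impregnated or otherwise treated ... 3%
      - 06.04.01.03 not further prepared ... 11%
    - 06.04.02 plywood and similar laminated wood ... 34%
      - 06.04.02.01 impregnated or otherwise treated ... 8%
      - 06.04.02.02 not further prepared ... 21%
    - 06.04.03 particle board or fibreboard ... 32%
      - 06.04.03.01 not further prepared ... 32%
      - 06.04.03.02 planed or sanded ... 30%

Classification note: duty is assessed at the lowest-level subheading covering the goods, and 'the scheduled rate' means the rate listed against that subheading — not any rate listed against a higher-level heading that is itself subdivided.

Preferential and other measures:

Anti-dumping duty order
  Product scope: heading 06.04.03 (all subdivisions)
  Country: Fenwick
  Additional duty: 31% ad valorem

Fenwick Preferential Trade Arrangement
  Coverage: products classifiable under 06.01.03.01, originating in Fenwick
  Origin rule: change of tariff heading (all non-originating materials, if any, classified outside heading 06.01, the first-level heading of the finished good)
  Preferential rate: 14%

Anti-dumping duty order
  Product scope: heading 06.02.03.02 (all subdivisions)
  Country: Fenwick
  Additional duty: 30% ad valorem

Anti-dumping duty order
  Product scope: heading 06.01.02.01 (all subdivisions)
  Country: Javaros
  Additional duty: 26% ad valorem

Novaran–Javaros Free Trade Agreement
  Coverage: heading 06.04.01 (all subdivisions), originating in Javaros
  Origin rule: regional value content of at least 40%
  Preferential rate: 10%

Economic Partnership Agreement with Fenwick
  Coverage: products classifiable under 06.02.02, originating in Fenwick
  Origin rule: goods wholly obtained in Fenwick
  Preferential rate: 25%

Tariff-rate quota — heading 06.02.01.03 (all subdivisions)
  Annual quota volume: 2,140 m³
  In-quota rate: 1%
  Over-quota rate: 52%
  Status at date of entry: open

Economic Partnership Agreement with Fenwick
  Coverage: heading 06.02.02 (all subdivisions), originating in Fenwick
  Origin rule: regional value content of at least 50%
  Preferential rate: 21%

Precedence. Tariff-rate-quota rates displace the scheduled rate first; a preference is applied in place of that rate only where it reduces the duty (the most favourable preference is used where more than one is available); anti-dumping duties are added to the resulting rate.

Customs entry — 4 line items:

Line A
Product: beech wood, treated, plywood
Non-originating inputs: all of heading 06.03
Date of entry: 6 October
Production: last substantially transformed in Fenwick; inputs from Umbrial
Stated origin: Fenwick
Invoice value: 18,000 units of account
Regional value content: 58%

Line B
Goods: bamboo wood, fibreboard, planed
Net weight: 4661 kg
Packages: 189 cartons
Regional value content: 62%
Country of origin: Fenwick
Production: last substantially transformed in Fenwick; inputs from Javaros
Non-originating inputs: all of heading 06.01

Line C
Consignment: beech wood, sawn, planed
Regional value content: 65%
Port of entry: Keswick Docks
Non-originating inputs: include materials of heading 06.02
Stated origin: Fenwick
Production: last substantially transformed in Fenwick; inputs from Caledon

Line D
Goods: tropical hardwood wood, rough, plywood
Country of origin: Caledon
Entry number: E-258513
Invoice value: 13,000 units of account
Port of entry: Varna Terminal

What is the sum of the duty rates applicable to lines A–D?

Line A: beech → 06.02; plywood → 06.02.03; treated → 06.02.03.03. Scheduled 27%. Fenwick agreement on 06.01.03.01: 06.02.03.03 not covered; Fenwick agreement on 06.02.02: 06.02.03.03 not covered; Fenwick agreement on 06.02.02: 06.02.03.03 not covered. → 27%.
Line B: bamboo → 06.04; fibreboard → 06.04.03; planed → 06.04.03.02. Scheduled 30%. Fenwick agreement on 06.01.03.01: 06.04.03.02 not covered; Fenwick agreement on 06.02.02: 06.04.03.02 not covered; Fenwick agreement on 06.02.02: 06.04.03.02 not covered; anti-dumping (Fenwick, 06.04.03): +31%; total 30% + 31% = 61%. → 61%.
Line C: beech → 06.02; sawn → 06.02.02; planed → 06.02.02.01. Scheduled 15%. Fenwick agreement on 06.01.03.01: 06.02.02.01 not covered; Fenwick agreement on 06.02.02: not wholly obtained; Fenwick agreement on 06.02.02: RVC ≥ 50% → 21% available; preference 21% not lower than 15% → no reduction. → 15%.
Line D: tropical hardwood → 06.03; plywood → 06.03.03; rough → 06.03.03.01. Scheduled 7%. No special measure applies. → 7%.
Sum: 27% + 61% + 15% + 7% = 110%.

110%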